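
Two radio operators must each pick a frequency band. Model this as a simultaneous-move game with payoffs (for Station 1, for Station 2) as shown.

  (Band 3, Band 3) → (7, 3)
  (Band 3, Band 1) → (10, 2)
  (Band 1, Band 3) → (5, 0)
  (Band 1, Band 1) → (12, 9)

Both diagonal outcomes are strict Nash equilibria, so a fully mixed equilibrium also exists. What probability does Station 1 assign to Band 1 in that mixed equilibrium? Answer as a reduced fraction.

Station 1's mix p on Band 3 must make Station 2 indifferent between Band 3 and Band 1.
Station 2's payoff from Band 3: 3p + 0(1−p). From Band 1: 2p + 9(1−p).
Set equal: 1p = 9(1−p) → p = 9/10.
Probability on Band 1 is 1 − 9/10 = 1/10.

1/10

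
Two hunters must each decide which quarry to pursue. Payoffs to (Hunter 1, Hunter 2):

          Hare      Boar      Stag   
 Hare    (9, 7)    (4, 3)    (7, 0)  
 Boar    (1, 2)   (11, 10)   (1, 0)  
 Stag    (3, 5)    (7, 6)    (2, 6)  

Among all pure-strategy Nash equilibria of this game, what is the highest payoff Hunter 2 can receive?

10

Both Hare is a pure NE (Hunter 1: 9 ≥ 3; Hunter 2: 7 ≥ 3). Hunter 2 gets 7.
Both Boar is a pure NE (Hunter 1: 11 ≥ 7; Hunter 2: 10 ≥ 2). Hunter 2 gets 10.
Every other cell has a profitable deviation for at least one player. Highest of {7, 10} is 10.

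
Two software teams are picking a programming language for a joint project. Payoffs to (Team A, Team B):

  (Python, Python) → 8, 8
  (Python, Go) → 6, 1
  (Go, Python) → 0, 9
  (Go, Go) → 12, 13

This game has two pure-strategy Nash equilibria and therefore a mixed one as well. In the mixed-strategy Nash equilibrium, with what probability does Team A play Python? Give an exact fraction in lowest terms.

4/11

Team A's mix p on Python must make Team B indifferent between Python and Go.
Team B's payoff from Python: 8p + 9(1−p). From Go: 1p + 13(1−p).
Set equal: 7p = 4(1−p) → p = 4/11.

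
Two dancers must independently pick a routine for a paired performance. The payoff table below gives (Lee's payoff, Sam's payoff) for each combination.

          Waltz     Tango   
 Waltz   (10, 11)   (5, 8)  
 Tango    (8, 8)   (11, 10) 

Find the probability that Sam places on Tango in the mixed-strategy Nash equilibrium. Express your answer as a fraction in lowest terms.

Sam's mix q on Waltz must make Lee indifferent between Waltz and Tango.
Lee's payoff from Waltz: 10q + 5(1−q). From Tango: 8q + 11(1−q).
Set equal: 2q = 6(1−q) → q = 6/8 = 3/4.
Probability on Tango is 1 − 3/4 = 1/4.

1/4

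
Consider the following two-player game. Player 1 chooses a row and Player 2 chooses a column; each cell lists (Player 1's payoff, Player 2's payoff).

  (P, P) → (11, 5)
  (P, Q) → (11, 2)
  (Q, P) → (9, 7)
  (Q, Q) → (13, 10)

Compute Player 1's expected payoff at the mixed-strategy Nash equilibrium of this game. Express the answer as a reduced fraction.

11

Player 2 mixes with probability q on P, chosen so Player 1 is indifferent: 11q + 11(1−q) = 9q + 13(1−q) gives q = 1/2.
Player 1's expected payoff (from either row, since indifferent) is 11·1/2 + 11·1/2 = 11.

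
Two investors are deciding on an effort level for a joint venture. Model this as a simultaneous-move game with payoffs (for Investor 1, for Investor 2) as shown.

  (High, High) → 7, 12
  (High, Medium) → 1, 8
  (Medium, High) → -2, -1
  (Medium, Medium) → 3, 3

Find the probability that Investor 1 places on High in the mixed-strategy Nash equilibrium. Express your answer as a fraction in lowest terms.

Investor 1's mix p on High must make Investor 2 indifferent between High and Medium.
Investor 2's payoff from High: 12p + (-1)(1−p). From Medium: 8p + 3(1−p).
Set equal: 4p = 4(1−p) → p = 4/8 = 1/2.

1/2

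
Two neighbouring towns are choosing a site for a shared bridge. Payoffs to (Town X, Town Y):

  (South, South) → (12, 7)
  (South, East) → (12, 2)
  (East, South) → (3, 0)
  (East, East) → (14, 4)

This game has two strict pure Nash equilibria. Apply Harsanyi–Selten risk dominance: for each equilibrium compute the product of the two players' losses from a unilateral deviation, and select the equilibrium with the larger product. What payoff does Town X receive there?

At both South: Town X loses 12 − 3 = 9 by deviating; Town Y loses 7 − 2 = 5. Product = 9·5 = 45.
At both East: Town X loses 14 − 12 = 2 by deviating; Town Y loses 4 − 0 = 4. Product = 2·4 = 8.
45 > 8, so both South is risk-dominant. Town X's payoff there is 12.

12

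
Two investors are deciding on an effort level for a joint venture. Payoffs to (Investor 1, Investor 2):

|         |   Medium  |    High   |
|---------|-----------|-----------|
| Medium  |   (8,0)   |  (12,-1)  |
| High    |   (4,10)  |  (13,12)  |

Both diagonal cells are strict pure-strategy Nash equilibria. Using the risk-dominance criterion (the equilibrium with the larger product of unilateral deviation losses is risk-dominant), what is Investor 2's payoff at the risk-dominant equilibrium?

0

At both Medium: Investor 1 loses 8 − 4 = 4 by deviating; Investor 2 loses 0 − (-1) = 1. Product = 4·1 = 4.
At both High: Investor 1 loses 13 − 12 = 1 by deviating; Investor 2 loses 12 − 10 = 2. Product = 1·2 = 2.
4 > 2, so both Medium is risk-dominant. Investor 2's payoff there is 0.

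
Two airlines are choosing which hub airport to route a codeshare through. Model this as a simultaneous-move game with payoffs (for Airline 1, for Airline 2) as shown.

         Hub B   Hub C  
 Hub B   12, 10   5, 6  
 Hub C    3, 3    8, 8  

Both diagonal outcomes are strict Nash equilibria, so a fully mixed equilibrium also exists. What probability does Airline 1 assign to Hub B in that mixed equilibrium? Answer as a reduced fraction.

Airline 1's mix p on Hub B must make Airline 2 indifferent between Hub B and Hub C.
Airline 2's payoff from Hub B: 10p + 3(1−p). From Hub C: 6p + 8(1−p).
Set equal: 4p = 5(1−p) → p = 5/9.

5/9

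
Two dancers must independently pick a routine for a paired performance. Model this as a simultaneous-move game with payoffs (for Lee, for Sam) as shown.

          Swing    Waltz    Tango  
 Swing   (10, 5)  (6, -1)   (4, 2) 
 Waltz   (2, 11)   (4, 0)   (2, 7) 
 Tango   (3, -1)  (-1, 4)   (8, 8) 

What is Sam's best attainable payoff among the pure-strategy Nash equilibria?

Both Swing is a pure NE (Lee: 10 ≥ 3; Sam: 5 ≥ 2). Sam gets 5.
Both Tango is a pure NE (Lee: 8 ≥ 4; Sam: 8 ≥ 4). Sam gets 8.
Every other cell has a profitable deviation for at least one player. Highest of {5, 8} is 8.

8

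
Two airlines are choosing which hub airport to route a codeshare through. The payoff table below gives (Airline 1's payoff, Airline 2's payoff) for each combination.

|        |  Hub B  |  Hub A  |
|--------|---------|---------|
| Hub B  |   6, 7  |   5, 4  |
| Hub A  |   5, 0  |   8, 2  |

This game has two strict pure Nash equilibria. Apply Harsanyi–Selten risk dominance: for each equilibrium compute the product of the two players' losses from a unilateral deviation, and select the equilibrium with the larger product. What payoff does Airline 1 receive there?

At both Hub B: Airline 1 loses 6 − 5 = 1 by deviating; Airline 2 loses 7 − 4 = 3. Product = 1·3 = 3.
At both Hub A: Airline 1 loses 8 − 5 = 3 by deviating; Airline 2 loses 2 − 0 = 2. Product = 3·2 = 6.
6 > 3, so both Hub A is risk-dominant. Airline 1's payoff there is 8.

8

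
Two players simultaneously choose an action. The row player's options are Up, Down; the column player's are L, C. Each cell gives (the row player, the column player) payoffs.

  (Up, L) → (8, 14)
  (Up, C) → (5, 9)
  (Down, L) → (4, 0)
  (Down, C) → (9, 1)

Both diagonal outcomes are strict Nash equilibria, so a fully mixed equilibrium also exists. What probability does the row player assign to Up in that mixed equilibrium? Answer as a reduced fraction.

The row player's mix p on Up must make the column player indifferent between L and C.
The column player's payoff from L: 14p + 0(1−p). From C: 9p + 1(1−p).
Set equal: 5p = 1(1−p) → p = 1/6.

1/6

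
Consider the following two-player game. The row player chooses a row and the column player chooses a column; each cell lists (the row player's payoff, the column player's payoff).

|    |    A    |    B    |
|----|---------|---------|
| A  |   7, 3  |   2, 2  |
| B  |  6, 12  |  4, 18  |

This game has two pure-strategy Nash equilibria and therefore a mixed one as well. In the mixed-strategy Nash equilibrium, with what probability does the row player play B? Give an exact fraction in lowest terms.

1/7

The row player's mix p on A must make the column player indifferent between A and B.
The column player's payoff from A: 3p + 12(1−p). From B: 2p + 18(1−p).
Set equal: 1p = 6(1−p) → p = 6/7.
Probability on B is 1 − 6/7 = 1/7.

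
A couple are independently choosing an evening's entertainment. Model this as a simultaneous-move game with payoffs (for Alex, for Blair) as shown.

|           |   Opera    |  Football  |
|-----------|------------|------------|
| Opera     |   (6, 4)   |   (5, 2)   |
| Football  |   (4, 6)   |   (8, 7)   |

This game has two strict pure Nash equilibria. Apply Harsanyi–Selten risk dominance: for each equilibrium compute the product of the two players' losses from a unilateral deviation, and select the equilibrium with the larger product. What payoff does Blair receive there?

At both Opera: Alex loses 6 − 4 = 2 by deviating; Blair loses 4 − 2 = 2. Product = 2·2 = 4.
At both Football: Alex loses 8 − 5 = 3 by deviating; Blair loses 7 − 6 = 1. Product = 3·1 = 3.
4 > 3, so both Opera is risk-dominant. Blair's payoff there is 4.

4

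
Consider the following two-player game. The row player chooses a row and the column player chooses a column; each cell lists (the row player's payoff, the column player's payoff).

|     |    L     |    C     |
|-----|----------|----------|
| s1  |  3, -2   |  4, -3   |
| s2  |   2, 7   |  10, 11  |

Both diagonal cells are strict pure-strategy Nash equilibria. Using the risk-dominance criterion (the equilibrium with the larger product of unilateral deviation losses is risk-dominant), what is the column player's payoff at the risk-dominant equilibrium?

At (s1, L): the row player loses 3 − 2 = 1 by deviating; the column player loses -2 − (-3) = 1. Product = 1·1 = 1.
At (s2, C): the row player loses 10 − 4 = 6 by deviating; the column player loses 11 − 7 = 4. Product = 6·4 = 24.
24 > 1, so (s2, C) is risk-dominant. The column player's payoff there is 11.

11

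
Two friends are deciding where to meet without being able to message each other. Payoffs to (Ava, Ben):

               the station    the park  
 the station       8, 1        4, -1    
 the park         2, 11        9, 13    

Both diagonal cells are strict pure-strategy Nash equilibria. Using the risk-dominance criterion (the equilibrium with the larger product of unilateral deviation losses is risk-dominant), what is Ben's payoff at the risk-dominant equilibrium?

1

At both the station: Ava loses 8 − 2 = 6 by deviating; Ben loses 1 − (-1) = 2. Product = 6·2 = 12.
At both the park: Ava loses 9 − 4 = 5 by deviating; Ben loses 13 − 11 = 2. Product = 5·2 = 10.
12 > 10, so both the station is risk-dominant. Ben's payoff there is 1.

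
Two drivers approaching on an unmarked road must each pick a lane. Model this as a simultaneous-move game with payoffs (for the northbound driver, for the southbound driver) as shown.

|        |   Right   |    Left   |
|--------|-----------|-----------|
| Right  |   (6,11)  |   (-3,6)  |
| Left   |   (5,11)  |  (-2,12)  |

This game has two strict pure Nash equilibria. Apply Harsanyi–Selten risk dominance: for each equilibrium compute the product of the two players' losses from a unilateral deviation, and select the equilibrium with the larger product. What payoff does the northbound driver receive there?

At both Right: the northbound driver loses 6 − 5 = 1 by deviating; the southbound driver loses 11 − 6 = 5. Product = 1·5 = 5.
At both Left: the northbound driver loses -2 − (-3) = 1 by deviating; the southbound driver loses 12 − 11 = 1. Product = 1·1 = 1.
5 > 1, so both Right is risk-dominant. The northbound driver's payoff there is 6.

6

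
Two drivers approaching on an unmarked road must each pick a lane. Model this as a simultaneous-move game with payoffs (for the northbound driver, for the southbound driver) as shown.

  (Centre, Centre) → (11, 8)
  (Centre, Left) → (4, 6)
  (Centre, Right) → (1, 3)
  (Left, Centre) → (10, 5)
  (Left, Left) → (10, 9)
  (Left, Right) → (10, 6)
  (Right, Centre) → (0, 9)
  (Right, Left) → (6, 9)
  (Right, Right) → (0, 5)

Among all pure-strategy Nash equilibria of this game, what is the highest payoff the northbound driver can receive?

11

Both Centre is a pure NE (the northbound driver: 11 ≥ 10; the southbound driver: 8 ≥ 6). The northbound driver gets 11.
Both Left is a pure NE (the northbound driver: 10 ≥ 6; the southbound driver: 9 ≥ 6). The northbound driver gets 10.
Every other cell has a profitable deviation for at least one player. Highest of {11, 10} is 11.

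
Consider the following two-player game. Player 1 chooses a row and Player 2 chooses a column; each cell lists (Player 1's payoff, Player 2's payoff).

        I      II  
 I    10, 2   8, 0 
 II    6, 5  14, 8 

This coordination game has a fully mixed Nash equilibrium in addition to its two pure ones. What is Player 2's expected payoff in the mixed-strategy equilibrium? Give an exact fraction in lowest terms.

16/5

Player 1 mixes with probability p on I, chosen so Player 2 is indifferent: 2p + 5(1−p) = 0p + 8(1−p) gives p = 3/5.
Player 2's expected payoff is 2·3/5 + 5·2/5 = 16/5.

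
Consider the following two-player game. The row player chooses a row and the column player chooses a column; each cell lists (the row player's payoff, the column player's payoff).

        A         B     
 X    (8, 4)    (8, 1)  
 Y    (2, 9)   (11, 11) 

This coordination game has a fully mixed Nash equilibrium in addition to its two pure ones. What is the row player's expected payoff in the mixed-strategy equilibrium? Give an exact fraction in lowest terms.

8

The column player mixes with probability q on A, chosen so the row player is indifferent: 8q + 8(1−q) = 2q + 11(1−q) gives q = 1/3.
The row player's expected payoff (from either row, since indifferent) is 8·1/3 + 8·2/3 = 8.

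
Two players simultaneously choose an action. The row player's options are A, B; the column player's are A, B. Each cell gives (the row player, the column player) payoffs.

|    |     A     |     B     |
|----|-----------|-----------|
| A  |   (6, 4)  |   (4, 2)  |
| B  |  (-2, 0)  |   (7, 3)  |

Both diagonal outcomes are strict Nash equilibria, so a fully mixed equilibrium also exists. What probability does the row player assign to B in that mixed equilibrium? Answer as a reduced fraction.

The row player's mix p on A must make the column player indifferent between A and B.
The column player's payoff from A: 4p + 0(1−p). From B: 2p + 3(1−p).
Set equal: 2p = 3(1−p) → p = 3/5.
Probability on B is 1 − 3/5 = 2/5.

2/5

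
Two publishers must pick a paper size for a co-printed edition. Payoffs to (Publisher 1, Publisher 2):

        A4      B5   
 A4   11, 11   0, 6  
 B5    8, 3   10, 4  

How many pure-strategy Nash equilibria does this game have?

2

Both A4: Publisher 1 gets 11 (best alternative 8); Publisher 2 gets 11 (best alternative 6). Neither deviates — NE.
Both B5: Publisher 1 gets 10 (best alternative 0); Publisher 2 gets 4 (best alternative 3). Neither deviates — NE.
(A4, B5) is not a NE: Publisher 1 would switch to B5 (10 > 0).
No other cell survives both best-response checks, so there are 2 pure NE.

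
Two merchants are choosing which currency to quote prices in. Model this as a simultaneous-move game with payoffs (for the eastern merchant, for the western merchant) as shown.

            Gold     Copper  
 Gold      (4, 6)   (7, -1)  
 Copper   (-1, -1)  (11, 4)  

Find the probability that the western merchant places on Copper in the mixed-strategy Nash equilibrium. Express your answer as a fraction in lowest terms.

The western merchant's mix q on Gold must make the eastern merchant indifferent between Gold and Copper.
The eastern merchant's payoff from Gold: 4q + 7(1−q). From Copper: (-1)q + 11(1−q).
Set equal: 5q = 4(1−q) → q = 4/9.
Probability on Copper is 1 − 4/9 = 5/9.

5/9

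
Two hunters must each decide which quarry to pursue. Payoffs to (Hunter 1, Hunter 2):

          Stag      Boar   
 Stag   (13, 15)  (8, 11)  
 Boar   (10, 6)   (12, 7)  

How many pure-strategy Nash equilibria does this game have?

2

Both Stag: Hunter 1 gets 13 (best alternative 10); Hunter 2 gets 15 (best alternative 11). Neither deviates — NE.
Both Boar: Hunter 1 gets 12 (best alternative 8); Hunter 2 gets 7 (best alternative 6). Neither deviates — NE.
(Boar, Stag) is not a NE: Hunter 1 would switch to Stag (13 > 10).
No other cell survives both best-response checks, so there are 2 pure NE.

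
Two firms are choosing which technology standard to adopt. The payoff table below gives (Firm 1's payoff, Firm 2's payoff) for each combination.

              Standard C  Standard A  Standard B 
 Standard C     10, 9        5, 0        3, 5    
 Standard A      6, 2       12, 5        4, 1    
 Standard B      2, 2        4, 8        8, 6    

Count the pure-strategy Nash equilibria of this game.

2

Both Standard C: Firm 1 gets 10 (best alternative 6); Firm 2 gets 9 (best alternative 5). Neither deviates — NE.
Both Standard A: Firm 1 gets 12 (best alternative 5); Firm 2 gets 5 (best alternative 2). Neither deviates — NE.
Both Standard B is not a NE: Firm 2 would switch to Standard A (8 > 6).
No other cell survives both best-response checks, so there are 2 pure NE.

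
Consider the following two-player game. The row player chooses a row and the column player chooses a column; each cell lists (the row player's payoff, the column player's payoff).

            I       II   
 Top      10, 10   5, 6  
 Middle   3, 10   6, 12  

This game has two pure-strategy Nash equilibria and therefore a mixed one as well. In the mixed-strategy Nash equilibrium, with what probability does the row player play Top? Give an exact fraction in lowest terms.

The row player's mix p on Top must make the column player indifferent between I and II.
The column player's payoff from I: 10p + 10(1−p). From II: 6p + 12(1−p).
Set equal: 4p = 2(1−p) → p = 2/6 = 1/3.

1/3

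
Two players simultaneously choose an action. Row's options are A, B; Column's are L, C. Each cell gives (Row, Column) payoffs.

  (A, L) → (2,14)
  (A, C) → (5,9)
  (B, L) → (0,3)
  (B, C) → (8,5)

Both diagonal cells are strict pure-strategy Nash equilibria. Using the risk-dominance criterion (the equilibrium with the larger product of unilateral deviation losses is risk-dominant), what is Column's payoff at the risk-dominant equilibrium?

14

At (A, L): Row loses 2 − 0 = 2 by deviating; Column loses 14 − 9 = 5. Product = 2·5 = 10.
At (B, C): Row loses 8 − 5 = 3 by deviating; Column loses 5 − 3 = 2. Product = 3·2 = 6.
10 > 6, so (A, L) is risk-dominant. Column's payoff there is 14.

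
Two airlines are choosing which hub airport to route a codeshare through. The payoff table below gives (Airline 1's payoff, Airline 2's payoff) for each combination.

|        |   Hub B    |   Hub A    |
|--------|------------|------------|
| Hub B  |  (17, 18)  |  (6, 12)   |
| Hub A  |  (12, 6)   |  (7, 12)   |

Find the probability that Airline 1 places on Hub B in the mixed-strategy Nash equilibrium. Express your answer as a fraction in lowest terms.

1/2

Airline 1's mix p on Hub B must make Airline 2 indifferent between Hub B and Hub A.
Airline 2's payoff from Hub B: 18p + 6(1−p). From Hub A: 12p + 12(1−p).
Set equal: 6p = 6(1−p) → p = 6/12 = 1/2.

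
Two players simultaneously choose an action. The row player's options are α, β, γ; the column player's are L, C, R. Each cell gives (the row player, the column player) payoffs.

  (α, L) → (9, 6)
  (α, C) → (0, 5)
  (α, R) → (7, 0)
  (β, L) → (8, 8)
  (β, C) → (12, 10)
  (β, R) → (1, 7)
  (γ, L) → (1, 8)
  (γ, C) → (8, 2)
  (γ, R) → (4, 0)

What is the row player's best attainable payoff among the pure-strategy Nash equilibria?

(α, L) is a pure NE (the row player: 9 ≥ 8; the column player: 6 ≥ 5). The row player gets 9.
(β, C) is a pure NE (the row player: 12 ≥ 8; the column player: 10 ≥ 8). The row player gets 12.
Every other cell has a profitable deviation for at least one player. Highest of {9, 12} is 12.

12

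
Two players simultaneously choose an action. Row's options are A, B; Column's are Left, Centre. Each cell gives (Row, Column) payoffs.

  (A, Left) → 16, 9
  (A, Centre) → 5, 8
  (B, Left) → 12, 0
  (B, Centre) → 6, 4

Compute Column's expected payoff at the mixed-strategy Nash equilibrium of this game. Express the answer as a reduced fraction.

36/5

Row mixes with probability p on A, chosen so Column is indifferent: 9p + 0(1−p) = 8p + 4(1−p) gives p = 4/5.
Column's expected payoff is 9·4/5 + 0·1/5 = 36/5.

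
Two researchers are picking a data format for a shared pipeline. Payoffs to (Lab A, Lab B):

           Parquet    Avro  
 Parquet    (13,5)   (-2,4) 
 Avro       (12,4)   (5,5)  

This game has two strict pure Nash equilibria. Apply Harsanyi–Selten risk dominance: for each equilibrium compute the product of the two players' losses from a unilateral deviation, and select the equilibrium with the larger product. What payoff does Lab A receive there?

5

At both Parquet: Lab A loses 13 − 12 = 1 by deviating; Lab B loses 5 − 4 = 1. Product = 1·1 = 1.
At both Avro: Lab A loses 5 − (-2) = 7 by deviating; Lab B loses 5 − 4 = 1. Product = 7·1 = 7.
7 > 1, so both Avro is risk-dominant. Lab A's payoff there is 5.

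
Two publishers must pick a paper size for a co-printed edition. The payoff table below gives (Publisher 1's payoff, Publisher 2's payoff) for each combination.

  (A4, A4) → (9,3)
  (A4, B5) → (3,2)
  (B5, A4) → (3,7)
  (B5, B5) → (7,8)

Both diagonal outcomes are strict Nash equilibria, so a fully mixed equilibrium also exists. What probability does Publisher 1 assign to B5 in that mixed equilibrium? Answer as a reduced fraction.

1/2

Publisher 1's mix p on A4 must make Publisher 2 indifferent between A4 and B5.
Publisher 2's payoff from A4: 3p + 7(1−p). From B5: 2p + 8(1−p).
Set equal: 1p = 1(1−p) → p = 1/2.
Probability on B5 is 1 − 1/2 = 1/2.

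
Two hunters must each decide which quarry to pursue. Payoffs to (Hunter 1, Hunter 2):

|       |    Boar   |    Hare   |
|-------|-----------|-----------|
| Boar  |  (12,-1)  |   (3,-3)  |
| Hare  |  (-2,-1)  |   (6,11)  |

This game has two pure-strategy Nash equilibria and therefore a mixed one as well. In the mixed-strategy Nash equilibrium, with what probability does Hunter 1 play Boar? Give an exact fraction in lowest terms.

Hunter 1's mix p on Boar must make Hunter 2 indifferent between Boar and Hare.
Hunter 2's payoff from Boar: (-1)p + (-1)(1−p). From Hare: (-3)p + 11(1−p).
Set equal: 2p = 12(1−p) → p = 12/14 = 6/7.

6/7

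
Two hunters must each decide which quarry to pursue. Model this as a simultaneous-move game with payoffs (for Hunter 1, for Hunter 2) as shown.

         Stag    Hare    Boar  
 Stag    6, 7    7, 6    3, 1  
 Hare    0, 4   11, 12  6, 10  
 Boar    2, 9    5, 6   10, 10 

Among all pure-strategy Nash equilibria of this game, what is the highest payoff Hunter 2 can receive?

Both Stag is a pure NE (Hunter 1: 6 ≥ 2; Hunter 2: 7 ≥ 6). Hunter 2 gets 7.
Both Hare is a pure NE (Hunter 1: 11 ≥ 7; Hunter 2: 12 ≥ 10). Hunter 2 gets 12.
Both Boar is a pure NE (Hunter 1: 10 ≥ 6; Hunter 2: 10 ≥ 9). Hunter 2 gets 10.
Every other cell has a profitable deviation for at least one player. Highest of {7, 12, 10} is 12.

12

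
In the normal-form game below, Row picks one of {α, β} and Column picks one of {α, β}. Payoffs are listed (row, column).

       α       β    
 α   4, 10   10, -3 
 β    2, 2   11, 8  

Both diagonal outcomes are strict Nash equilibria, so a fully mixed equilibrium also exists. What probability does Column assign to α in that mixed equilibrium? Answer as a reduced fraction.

Column's mix q on α must make Row indifferent between α and β.
Row's payoff from α: 4q + 10(1−q). From β: 2q + 11(1−q).
Set equal: 2q = 1(1−q) → q = 1/3.

1/3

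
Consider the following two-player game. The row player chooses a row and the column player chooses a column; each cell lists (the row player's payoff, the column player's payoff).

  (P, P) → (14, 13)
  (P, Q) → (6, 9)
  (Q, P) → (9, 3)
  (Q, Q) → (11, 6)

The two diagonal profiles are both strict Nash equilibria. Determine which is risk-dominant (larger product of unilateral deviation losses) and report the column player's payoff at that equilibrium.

13

At both P: the row player loses 14 − 9 = 5 by deviating; the column player loses 13 − 9 = 4. Product = 5·4 = 20.
At both Q: the row player loses 11 − 6 = 5 by deviating; the column player loses 6 − 3 = 3. Product = 5·3 = 15.
20 > 15, so both P is risk-dominant. The column player's payoff there is 13.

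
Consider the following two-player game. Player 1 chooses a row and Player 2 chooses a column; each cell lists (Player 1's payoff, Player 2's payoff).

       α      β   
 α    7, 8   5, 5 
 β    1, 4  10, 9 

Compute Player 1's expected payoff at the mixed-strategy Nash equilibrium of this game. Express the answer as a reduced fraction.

Player 2 mixes with probability q on α, chosen so Player 1 is indifferent: 7q + 5(1−q) = 1q + 10(1−q) gives q = 5/11.
Player 1's expected payoff (from either row, since indifferent) is 7·5/11 + 5·6/11 = 65/11.

65/11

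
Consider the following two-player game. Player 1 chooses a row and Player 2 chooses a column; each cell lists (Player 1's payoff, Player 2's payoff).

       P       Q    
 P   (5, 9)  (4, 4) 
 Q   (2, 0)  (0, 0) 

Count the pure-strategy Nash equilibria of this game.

Both P: Player 1 gets 5 (best alternative 2); Player 2 gets 9 (best alternative 4). Neither deviates — NE.
Both Q is not a NE: Player 1 would switch to P (4 > 0).
No other cell survives both best-response checks, so there is 1 pure NE.

1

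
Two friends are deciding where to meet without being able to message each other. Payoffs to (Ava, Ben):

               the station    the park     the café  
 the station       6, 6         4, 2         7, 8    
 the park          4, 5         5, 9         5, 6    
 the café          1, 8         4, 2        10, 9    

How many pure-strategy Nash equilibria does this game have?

2

Both the park: Ava gets 5 (best alternative 4); Ben gets 9 (best alternative 6). Neither deviates — NE.
Both the café: Ava gets 10 (best alternative 7); Ben gets 9 (best alternative 8). Neither deviates — NE.
Both the station is not a NE: Ben would switch to the café (8 > 6).
No other cell survives both best-response checks, so there are 2 pure NE.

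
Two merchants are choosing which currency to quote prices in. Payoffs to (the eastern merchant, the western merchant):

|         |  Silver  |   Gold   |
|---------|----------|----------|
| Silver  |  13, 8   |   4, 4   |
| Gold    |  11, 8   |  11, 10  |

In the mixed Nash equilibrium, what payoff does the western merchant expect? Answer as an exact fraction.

The eastern merchant mixes with probability p on Silver, chosen so the western merchant is indifferent: 8p + 8(1−p) = 4p + 10(1−p) gives p = 1/3.
The western merchant's expected payoff is 8·1/3 + 8·2/3 = 8.

8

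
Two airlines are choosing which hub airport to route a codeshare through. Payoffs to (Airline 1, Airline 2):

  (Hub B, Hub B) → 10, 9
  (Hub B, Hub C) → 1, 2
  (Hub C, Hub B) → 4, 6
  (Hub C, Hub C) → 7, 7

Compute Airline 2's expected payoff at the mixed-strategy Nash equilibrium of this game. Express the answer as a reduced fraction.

Airline 1 mixes with probability p on Hub B, chosen so Airline 2 is indifferent: 9p + 6(1−p) = 2p + 7(1−p) gives p = 1/8.
Airline 2's expected payoff is 9·1/8 + 6·7/8 = 51/8.

51/8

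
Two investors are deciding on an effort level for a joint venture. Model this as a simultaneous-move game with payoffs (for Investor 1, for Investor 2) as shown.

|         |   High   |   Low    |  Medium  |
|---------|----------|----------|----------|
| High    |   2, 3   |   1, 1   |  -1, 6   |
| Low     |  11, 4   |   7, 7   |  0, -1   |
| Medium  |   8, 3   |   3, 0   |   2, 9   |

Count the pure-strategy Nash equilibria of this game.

Both Low: Investor 1 gets 7 (best alternative 3); Investor 2 gets 7 (best alternative 4). Neither deviates — NE.
Both Medium: Investor 1 gets 2 (best alternative 0); Investor 2 gets 9 (best alternative 3). Neither deviates — NE.
Both High is not a NE: Investor 1 would switch to Low (11 > 2).
No other cell survives both best-response checks, so there are 2 pure NE.

2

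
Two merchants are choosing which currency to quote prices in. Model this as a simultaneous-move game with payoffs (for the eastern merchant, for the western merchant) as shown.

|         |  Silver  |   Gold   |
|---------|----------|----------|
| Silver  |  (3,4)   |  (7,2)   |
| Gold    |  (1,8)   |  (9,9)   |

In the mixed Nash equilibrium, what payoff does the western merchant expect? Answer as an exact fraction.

20/3

The eastern merchant mixes with probability p on Silver, chosen so the western merchant is indifferent: 4p + 8(1−p) = 2p + 9(1−p) gives p = 1/3.
The western merchant's expected payoff is 4·1/3 + 8·2/3 = 20/3.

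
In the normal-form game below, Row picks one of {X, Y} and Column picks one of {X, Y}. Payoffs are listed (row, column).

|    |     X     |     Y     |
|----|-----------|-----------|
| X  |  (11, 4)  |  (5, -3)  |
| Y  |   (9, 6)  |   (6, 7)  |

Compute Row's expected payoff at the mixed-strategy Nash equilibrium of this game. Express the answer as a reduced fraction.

7

Column mixes with probability q on X, chosen so Row is indifferent: 11q + 5(1−q) = 9q + 6(1−q) gives q = 1/3.
Row's expected payoff (from either row, since indifferent) is 11·1/3 + 5·2/3 = 7.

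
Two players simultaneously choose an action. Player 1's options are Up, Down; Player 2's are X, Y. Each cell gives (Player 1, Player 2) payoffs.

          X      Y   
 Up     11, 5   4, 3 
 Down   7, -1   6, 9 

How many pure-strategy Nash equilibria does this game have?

(Up, X): Player 1 gets 11 (best alternative 7); Player 2 gets 5 (best alternative 3). Neither deviates — NE.
(Down, Y): Player 1 gets 6 (best alternative 4); Player 2 gets 9 (best alternative -1). Neither deviates — NE.
(Up, Y) is not a NE: Player 1 would switch to Down (6 > 4).
No other cell survives both best-response checks, so there are 2 pure NE.

2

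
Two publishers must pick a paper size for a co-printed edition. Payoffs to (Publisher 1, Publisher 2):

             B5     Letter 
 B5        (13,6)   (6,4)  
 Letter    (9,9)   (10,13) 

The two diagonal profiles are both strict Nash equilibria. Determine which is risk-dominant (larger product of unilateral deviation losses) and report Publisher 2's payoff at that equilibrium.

13

At both B5: Publisher 1 loses 13 − 9 = 4 by deviating; Publisher 2 loses 6 − 4 = 2. Product = 4·2 = 8.
At both Letter: Publisher 1 loses 10 − 6 = 4 by deviating; Publisher 2 loses 13 − 9 = 4. Product = 4·4 = 16.
16 > 8, so both Letter is risk-dominant. Publisher 2's payoff there is 13.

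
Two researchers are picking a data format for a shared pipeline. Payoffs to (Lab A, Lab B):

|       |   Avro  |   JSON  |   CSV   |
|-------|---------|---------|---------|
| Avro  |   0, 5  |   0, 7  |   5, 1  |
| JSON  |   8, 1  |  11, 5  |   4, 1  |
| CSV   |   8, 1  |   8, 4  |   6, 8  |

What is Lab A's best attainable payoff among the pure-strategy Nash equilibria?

Both JSON is a pure NE (Lab A: 11 ≥ 8; Lab B: 5 ≥ 1). Lab A gets 11.
Both CSV is a pure NE (Lab A: 6 ≥ 5; Lab B: 8 ≥ 4). Lab A gets 6.
Every other cell has a profitable deviation for at least one player. Highest of {11, 6} is 11.

11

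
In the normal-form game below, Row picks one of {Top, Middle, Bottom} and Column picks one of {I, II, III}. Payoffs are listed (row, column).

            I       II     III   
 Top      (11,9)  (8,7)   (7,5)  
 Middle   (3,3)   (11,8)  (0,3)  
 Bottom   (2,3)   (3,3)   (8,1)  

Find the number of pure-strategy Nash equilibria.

2

(Top, I): Row gets 11 (best alternative 3); Column gets 9 (best alternative 7). Neither deviates — NE.
(Middle, II): Row gets 11 (best alternative 8); Column gets 8 (best alternative 3). Neither deviates — NE.
(Bottom, III) is not a NE: Column would switch to I (3 > 1).
No other cell survives both best-response checks, so there are 2 pure NE.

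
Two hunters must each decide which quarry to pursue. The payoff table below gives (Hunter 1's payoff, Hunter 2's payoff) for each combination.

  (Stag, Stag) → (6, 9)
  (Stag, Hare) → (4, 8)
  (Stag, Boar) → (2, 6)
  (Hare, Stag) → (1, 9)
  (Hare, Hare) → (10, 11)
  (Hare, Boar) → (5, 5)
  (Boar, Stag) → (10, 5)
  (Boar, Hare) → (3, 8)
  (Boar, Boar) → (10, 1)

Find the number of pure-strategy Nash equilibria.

1

Both Hare: Hunter 1 gets 10 (best alternative 4); Hunter 2 gets 11 (best alternative 9). Neither deviates — NE.
Both Stag is not a NE: Hunter 1 would switch to Boar (10 > 6).
No other cell survives both best-response checks, so there is 1 pure NE.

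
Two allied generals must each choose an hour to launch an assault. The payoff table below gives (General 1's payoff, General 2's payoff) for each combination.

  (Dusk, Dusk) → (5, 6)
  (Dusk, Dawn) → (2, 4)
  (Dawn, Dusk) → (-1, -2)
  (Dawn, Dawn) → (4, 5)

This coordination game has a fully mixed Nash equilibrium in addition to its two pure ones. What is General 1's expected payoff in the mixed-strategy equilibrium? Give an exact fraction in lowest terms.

11/4

General 2 mixes with probability q on Dusk, chosen so General 1 is indifferent: 5q + 2(1−q) = (-1)q + 4(1−q) gives q = 1/4.
General 1's expected payoff (from either row, since indifferent) is 5·1/4 + 2·3/4 = 11/4.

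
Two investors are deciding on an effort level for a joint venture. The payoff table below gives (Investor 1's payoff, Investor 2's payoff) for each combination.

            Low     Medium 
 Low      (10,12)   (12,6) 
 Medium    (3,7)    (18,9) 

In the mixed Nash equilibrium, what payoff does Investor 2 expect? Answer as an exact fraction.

Investor 1 mixes with probability p on Low, chosen so Investor 2 is indifferent: 12p + 7(1−p) = 6p + 9(1−p) gives p = 1/4.
Investor 2's expected payoff is 12·1/4 + 7·3/4 = 33/4.

33/4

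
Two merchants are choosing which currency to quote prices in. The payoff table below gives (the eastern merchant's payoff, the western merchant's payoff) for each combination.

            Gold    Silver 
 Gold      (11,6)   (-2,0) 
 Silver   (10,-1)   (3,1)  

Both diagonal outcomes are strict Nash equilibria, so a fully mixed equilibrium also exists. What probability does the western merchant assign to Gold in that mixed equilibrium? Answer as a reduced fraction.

The western merchant's mix q on Gold must make the eastern merchant indifferent between Gold and Silver.
The eastern merchant's payoff from Gold: 11q + (-2)(1−q). From Silver: 10q + 3(1−q).
Set equal: 1q = 5(1−q) → q = 5/6.

5/6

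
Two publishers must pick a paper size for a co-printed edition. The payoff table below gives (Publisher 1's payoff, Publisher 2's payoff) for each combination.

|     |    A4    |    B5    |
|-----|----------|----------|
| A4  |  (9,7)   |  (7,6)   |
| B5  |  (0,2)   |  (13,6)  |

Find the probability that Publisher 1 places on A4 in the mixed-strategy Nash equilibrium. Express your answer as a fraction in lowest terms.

Publisher 1's mix p on A4 must make Publisher 2 indifferent between A4 and B5.
Publisher 2's payoff from A4: 7p + 2(1−p). From B5: 6p + 6(1−p).
Set equal: 1p = 4(1−p) → p = 4/5.

4/5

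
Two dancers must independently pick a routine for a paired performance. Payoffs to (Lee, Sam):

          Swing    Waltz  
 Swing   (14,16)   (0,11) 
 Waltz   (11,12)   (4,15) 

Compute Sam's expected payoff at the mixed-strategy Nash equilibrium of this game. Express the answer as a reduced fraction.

Lee mixes with probability p on Swing, chosen so Sam is indifferent: 16p + 12(1−p) = 11p + 15(1−p) gives p = 3/8.
Sam's expected payoff is 16·3/8 + 12·5/8 = 27/2.

27/2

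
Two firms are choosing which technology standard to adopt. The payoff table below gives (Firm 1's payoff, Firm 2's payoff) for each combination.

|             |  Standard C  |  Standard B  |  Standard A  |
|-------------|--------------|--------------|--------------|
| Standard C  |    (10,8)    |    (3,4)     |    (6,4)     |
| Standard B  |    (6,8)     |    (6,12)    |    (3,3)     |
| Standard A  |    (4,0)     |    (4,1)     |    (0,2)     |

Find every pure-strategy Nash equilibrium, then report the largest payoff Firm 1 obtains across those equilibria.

10

Both Standard C is a pure NE (Firm 1: 10 ≥ 6; Firm 2: 8 ≥ 4). Firm 1 gets 10.
Both Standard B is a pure NE (Firm 1: 6 ≥ 4; Firm 2: 12 ≥ 8). Firm 1 gets 6.
Every other cell has a profitable deviation for at least one player. Highest of {10, 6} is 10.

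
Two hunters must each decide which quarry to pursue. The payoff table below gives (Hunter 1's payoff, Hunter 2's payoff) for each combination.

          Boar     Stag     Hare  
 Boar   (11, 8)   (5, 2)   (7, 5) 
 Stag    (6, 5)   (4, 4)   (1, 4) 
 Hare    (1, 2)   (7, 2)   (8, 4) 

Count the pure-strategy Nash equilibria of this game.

2

Both Boar: Hunter 1 gets 11 (best alternative 6); Hunter 2 gets 8 (best alternative 5). Neither deviates — NE.
Both Hare: Hunter 1 gets 8 (best alternative 7); Hunter 2 gets 4 (best alternative 2). Neither deviates — NE.
Both Stag is not a NE: Hunter 1 would switch to Hare (7 > 4).
No other cell survives both best-response checks, so there are 2 pure NE.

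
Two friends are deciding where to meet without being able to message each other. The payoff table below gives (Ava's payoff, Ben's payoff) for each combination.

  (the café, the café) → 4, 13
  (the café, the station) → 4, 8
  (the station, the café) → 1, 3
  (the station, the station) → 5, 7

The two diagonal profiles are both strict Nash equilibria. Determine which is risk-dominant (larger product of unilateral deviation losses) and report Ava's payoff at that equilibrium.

At both the café: Ava loses 4 − 1 = 3 by deviating; Ben loses 13 − 8 = 5. Product = 3·5 = 15.
At both the station: Ava loses 5 − 4 = 1 by deviating; Ben loses 7 − 3 = 4. Product = 1·4 = 4.
15 > 4, so both the café is risk-dominant. Ava's payoff there is 4.

4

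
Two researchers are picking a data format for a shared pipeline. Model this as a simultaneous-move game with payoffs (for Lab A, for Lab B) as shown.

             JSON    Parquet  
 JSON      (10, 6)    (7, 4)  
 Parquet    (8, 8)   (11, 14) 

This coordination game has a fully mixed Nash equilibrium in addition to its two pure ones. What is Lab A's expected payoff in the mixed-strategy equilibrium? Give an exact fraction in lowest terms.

9

Lab B mixes with probability q on JSON, chosen so Lab A is indifferent: 10q + 7(1−q) = 8q + 11(1−q) gives q = 2/3.
Lab A's expected payoff (from either row, since indifferent) is 10·2/3 + 7·1/3 = 9.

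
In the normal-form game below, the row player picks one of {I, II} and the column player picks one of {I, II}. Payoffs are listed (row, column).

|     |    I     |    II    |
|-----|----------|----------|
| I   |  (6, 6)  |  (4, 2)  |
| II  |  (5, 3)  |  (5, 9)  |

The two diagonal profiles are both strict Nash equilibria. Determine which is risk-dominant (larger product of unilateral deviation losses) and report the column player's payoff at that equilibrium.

9

At both I: the row player loses 6 − 5 = 1 by deviating; the column player loses 6 − 2 = 4. Product = 1·4 = 4.
At both II: the row player loses 5 − 4 = 1 by deviating; the column player loses 9 − 3 = 6. Product = 1·6 = 6.
6 > 4, so both II is risk-dominant. The column player's payoff there is 9.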